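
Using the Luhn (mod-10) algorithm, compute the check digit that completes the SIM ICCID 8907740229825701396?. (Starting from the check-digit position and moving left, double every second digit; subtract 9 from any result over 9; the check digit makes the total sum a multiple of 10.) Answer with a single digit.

7

Partial digits right→left: 6 9 3 1 0 7 5 2 8 9 2 2 0 4 7 7 0 9 8
Double every second digit counting from the check-digit position (so the 1st, 3rd, 5th, ... of the partial from the right).
  doubled (with −9 where >9): 3 6 0 1 7 4 0 5 0 7 → sum 33
  kept as-is: 9 1 7 2 9 2 4 7 9 → sum 50
Total = 33 + 50 = 83.
Check digit = (10 − (83 mod 10)) mod 10 = 7.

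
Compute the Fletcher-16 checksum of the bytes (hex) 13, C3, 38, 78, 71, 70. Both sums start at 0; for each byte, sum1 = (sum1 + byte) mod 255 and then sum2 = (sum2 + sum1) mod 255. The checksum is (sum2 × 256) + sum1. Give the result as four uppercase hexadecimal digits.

Running sums (mod 255):
  after byte 0 (13): sum1=19, sum2=19
  after byte 1 (C3): sum1=214, sum2=233
  after byte 2 (38): sum1=15, sum2=248
  after byte 3 (78): sum1=135, sum2=128
  after byte 4 (71): sum1=248, sum2=121
  after byte 5 (70): sum1=105, sum2=226
Checksum = sum2·256 + sum1 = 226·256 + 105 = 57961 = 0xE269.

E269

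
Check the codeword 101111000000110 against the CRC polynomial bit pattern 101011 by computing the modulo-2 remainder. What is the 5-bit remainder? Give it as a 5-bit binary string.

01011

Modulo-2 division of 101111000000110 by 101011:
  pos 0: 101111 XOR 101011 = 000100
  pos 3: 100000 XOR 101011 = 001011
  pos 5: 101100 XOR 101011 = 000111
  pos 8: 111011 XOR 101011 = 010000
  pos 9: 100000 XOR 101011 = 001011
Remainder = 01011 (nonzero — an error is detected).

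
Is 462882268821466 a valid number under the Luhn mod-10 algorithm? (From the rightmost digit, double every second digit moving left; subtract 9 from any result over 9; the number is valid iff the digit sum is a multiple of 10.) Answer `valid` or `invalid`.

invalid

From the right, keep odd positions and double even positions (subtract 9 from any doubled value over 9):
  doubled (positions 2,4,...): 3 2 7 3 4 7 3 → sum 29
  kept (positions 1,3,...): 6 4 2 8 2 8 2 4 → sum 36
Total = 65.
65 mod 10 = 5, so the number is invalid.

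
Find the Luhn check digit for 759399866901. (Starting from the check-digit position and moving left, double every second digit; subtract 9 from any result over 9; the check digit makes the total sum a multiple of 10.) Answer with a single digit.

1

Partial digits right→left: 1 0 9 6 6 8 9 9 3 9 5 7
Double every second digit counting from the check-digit position (so the 1st, 3rd, 5th, ... of the partial from the right).
  doubled (with −9 where >9): 2 9 3 9 6 1 → sum 30
  kept as-is: 0 6 8 9 9 7 → sum 39
Total = 30 + 39 = 69.
Check digit = (10 − (69 mod 10)) mod 10 = 1.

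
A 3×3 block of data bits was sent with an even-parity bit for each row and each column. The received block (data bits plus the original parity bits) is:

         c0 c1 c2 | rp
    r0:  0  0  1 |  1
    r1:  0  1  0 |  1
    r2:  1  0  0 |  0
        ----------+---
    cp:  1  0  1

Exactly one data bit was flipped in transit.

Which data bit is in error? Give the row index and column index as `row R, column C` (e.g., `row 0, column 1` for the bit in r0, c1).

row 2, column 1

Recompute each row's even parity and compare to rp:
  r0: data parity 1, sent rp 1 → ok
  r1: data parity 1, sent rp 1 → ok
  r2: data parity 1, sent rp 0 → mismatch
Recompute each column's even parity and compare to cp:
  c0: data parity 1, sent cp 1 → ok
  c1: data parity 1, sent cp 0 → mismatch
  c2: data parity 1, sent cp 1 → ok
Exactly one row (r2) and one column (c1) fail → the flipped bit is at their intersection.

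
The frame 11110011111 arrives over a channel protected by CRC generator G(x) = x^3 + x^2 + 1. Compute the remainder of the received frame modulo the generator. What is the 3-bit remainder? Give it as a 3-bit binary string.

111

Modulo-2 division of 11110011111 by 1101:
  pos 0: 1111 XOR 1101 = 0010
  pos 2: 1000 XOR 1101 = 0101
  pos 3: 1011 XOR 1101 = 0110
  pos 4: 1101 XOR 1101 = 0000
Remainder = 111 (nonzero — an error is detected).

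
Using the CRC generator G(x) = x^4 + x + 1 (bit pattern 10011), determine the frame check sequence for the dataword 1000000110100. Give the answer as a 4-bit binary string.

Append 4 zeros: 10000001101000000. Divide by 10011 (XOR where the leading bit is 1):
  pos 0: 10000 XOR 10011 = 00011
  pos 3: 11001 XOR 10011 = 01010
  pos 4: 10101 XOR 10011 = 00110
  pos 6: 11001 XOR 10011 = 01010
  pos 7: 10100 XOR 10011 = 00111
  pos 9: 11100 XOR 10011 = 01111
  pos 10: 11110 XOR 10011 = 01101
  pos 11: 11010 XOR 10011 = 01001
  pos 12: 10010 XOR 10011 = 00001
Remainder (last 4 bits) = 0001. This is the CRC / FCS.

0001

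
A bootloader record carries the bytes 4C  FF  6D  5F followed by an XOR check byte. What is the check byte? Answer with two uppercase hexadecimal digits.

XOR the bytes together:
  start with 0x4C
  0x4C ⊕ 0xFF = 0xB3
  0xB3 ⊕ 0x6D = 0xDE
  0xDE ⊕ 0x5F = 0x81

81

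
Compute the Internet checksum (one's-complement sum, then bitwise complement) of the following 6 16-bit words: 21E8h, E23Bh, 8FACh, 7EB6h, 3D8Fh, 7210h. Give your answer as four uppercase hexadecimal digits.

3DD9

One's-complement addition (fold any carry out of bit 15 back into bit 0):
  0x21E8 + 0xE23B = 0x10423 → wrap carry → 0x0424
  0x0424 + 0x8FAC = 0x093D0
  0x93D0 + 0x7EB6 = 0x11286 → wrap carry → 0x1287
  0x1287 + 0x3D8F = 0x05016
  0x5016 + 0x7210 = 0x0C226
One's-complement sum = 0xC226.
Checksum = ~0xC226 & 0xFFFF = 0x3DD9.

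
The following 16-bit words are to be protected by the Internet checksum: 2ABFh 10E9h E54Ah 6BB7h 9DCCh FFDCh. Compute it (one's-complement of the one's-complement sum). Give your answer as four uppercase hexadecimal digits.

D5AB

One's-complement addition (fold any carry out of bit 15 back into bit 0):
  0x2ABF + 0x10E9 = 0x03BA8
  0x3BA8 + 0xE54A = 0x120F2 → wrap carry → 0x20F3
  0x20F3 + 0x6BB7 = 0x08CAA
  0x8CAA + 0x9DCC = 0x12A76 → wrap carry → 0x2A77
  0x2A77 + 0xFFDC = 0x12A53 → wrap carry → 0x2A54
One's-complement sum = 0x2A54.
Checksum = ~0x2A54 & 0xFFFF = 0xD5AB.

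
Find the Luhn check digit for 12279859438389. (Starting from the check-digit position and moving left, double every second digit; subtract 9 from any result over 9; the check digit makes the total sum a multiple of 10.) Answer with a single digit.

Partial digits right→left: 9 8 3 8 3 4 9 5 8 9 7 2 2 1
Double every second digit counting from the check-digit position (so the 1st, 3rd, 5th, ... of the partial from the right).
  doubled (with −9 where >9): 9 6 6 9 7 5 4 → sum 46
  kept as-is: 8 8 4 5 9 2 1 → sum 37
Total = 46 + 37 = 83.
Check digit = (10 − (83 mod 10)) mod 10 = 7.

7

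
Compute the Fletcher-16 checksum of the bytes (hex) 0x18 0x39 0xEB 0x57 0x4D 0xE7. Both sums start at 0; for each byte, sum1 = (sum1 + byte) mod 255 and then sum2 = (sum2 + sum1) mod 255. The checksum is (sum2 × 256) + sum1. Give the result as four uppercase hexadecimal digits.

E6C9

Running sums (mod 255):
  after byte 0 (0x18): sum1=24, sum2=24
  after byte 1 (0x39): sum1=81, sum2=105
  after byte 2 (0xEB): sum1=61, sum2=166
  after byte 3 (0x57): sum1=148, sum2=59
  after byte 4 (0x4D): sum1=225, sum2=29
  after byte 5 (0xE7): sum1=201, sum2=230
Checksum = sum2·256 + sum1 = 230·256 + 201 = 59081 = 0xE6C9.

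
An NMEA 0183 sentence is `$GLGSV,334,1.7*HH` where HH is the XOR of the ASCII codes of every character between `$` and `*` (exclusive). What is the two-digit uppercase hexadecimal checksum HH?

XOR the ASCII codes of the payload characters:
  'G' = 0x47 → acc = 0x47
  'L' = 0x4C → acc = 0x0B
  'G' = 0x47 → acc = 0x4C
  'S' = 0x53 → acc = 0x1F
  'V' = 0x56 → acc = 0x49
  ',' = 0x2C → acc = 0x65
  '3' = 0x33 → acc = 0x56
  '3' = 0x33 → acc = 0x65
  '4' = 0x34 → acc = 0x51
  ',' = 0x2C → acc = 0x7D
  '1' = 0x31 → acc = 0x4C
  '.' = 0x2E → acc = 0x62
  '7' = 0x37 → acc = 0x55
Checksum = 0x55.

55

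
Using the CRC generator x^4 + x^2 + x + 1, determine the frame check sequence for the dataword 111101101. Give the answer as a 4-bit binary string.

1000

Append 4 zeros: 1111011010000. Divide by 10111 (XOR where the leading bit is 1):
  pos 0: 11110 XOR 10111 = 01001
  pos 1: 10011 XOR 10111 = 00100
  pos 3: 10010 XOR 10111 = 00101
  pos 5: 10110 XOR 10111 = 00001
Remainder (last 4 bits) = 1000. This is the CRC / FCS.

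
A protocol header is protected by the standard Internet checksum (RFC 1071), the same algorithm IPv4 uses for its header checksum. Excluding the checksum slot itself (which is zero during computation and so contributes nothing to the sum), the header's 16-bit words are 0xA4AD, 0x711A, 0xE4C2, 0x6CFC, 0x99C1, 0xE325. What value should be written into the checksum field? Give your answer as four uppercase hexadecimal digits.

One's-complement addition (fold any carry out of bit 15 back into bit 0):
  0xA4AD + 0x711A = 0x115C7 → wrap carry → 0x15C8
  0x15C8 + 0xE4C2 = 0x0FA8A
  0xFA8A + 0x6CFC = 0x16786 → wrap carry → 0x6787
  0x6787 + 0x99C1 = 0x10148 → wrap carry → 0x0149
  0x0149 + 0xE325 = 0x0E46E
One's-complement sum = 0xE46E.
Checksum = ~0xE46E & 0xFFFF = 0x1B91.

1B91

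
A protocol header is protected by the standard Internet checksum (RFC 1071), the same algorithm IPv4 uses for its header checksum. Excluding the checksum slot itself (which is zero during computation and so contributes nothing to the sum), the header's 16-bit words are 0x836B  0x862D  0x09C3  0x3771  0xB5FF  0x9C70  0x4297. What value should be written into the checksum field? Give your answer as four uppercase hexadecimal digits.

202B

One's-complement addition (fold any carry out of bit 15 back into bit 0):
  0x836B + 0x862D = 0x10998 → wrap carry → 0x0999
  0x0999 + 0x09C3 = 0x0135C
  0x135C + 0x3771 = 0x04ACD
  0x4ACD + 0xB5FF = 0x100CC → wrap carry → 0x00CD
  0x00CD + 0x9C70 = 0x09D3D
  0x9D3D + 0x4297 = 0x0DFD4
One's-complement sum = 0xDFD4.
Checksum = ~0xDFD4 & 0xFFFF = 0x202B.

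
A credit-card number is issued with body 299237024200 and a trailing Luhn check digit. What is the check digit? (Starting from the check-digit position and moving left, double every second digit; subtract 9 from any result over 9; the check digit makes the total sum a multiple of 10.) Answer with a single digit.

6

Partial digits right→left: 0 0 2 4 2 0 7 3 2 9 9 2
Double every second digit counting from the check-digit position (so the 1st, 3rd, 5th, ... of the partial from the right).
  doubled (with −9 where >9): 0 4 4 5 4 9 → sum 26
  kept as-is: 0 4 0 3 9 2 → sum 18
Total = 26 + 18 = 44.
Check digit = (10 − (44 mod 10)) mod 10 = 6.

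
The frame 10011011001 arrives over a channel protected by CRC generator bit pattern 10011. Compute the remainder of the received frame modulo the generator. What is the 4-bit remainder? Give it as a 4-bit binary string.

1010

Modulo-2 division of 10011011001 by 10011:
  pos 0: 10011 XOR 10011 = 00000
  pos 6: 11001 XOR 10011 = 01010
Remainder = 1010 (nonzero — an error is detected).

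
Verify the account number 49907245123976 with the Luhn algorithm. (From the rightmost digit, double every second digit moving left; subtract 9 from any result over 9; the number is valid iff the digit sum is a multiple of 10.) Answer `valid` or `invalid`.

From the right, keep odd positions and double even positions (subtract 9 from any doubled value over 9):
  doubled (positions 2,4,...): 5 6 2 8 5 9 8 → sum 43
  kept (positions 1,3,...): 6 9 2 5 2 0 9 → sum 33
Total = 76.
76 mod 10 = 6, so the number is invalid.

invalid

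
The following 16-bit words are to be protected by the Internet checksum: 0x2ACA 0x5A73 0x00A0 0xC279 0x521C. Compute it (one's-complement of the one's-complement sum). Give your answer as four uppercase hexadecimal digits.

658C

One's-complement addition (fold any carry out of bit 15 back into bit 0):
  0x2ACA + 0x5A73 = 0x0853D
  0x853D + 0x00A0 = 0x085DD
  0x85DD + 0xC279 = 0x14856 → wrap carry → 0x4857
  0x4857 + 0x521C = 0x09A73
One's-complement sum = 0x9A73.
Checksum = ~0x9A73 & 0xFFFF = 0x658C.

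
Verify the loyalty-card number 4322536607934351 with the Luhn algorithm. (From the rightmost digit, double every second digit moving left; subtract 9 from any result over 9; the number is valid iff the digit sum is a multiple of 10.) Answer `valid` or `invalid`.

invalid

From the right, keep odd positions and double even positions (subtract 9 from any doubled value over 9):
  doubled (positions 2,4,...): 1 8 9 0 3 1 4 8 → sum 34
  kept (positions 1,3,...): 1 3 3 7 6 3 2 3 → sum 28
Total = 62.
62 mod 10 = 2, so the number is invalid.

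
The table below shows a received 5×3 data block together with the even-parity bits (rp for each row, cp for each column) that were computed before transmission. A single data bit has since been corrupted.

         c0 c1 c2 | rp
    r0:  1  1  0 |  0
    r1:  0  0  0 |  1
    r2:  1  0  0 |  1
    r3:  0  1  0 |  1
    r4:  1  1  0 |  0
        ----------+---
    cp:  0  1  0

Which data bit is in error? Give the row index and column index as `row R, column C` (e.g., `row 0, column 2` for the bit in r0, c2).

Recompute each row's even parity and compare to rp:
  r0: data parity 0, sent rp 0 → ok
  r1: data parity 0, sent rp 1 → mismatch
  r2: data parity 1, sent rp 1 → ok
  r3: data parity 1, sent rp 1 → ok
  r4: data parity 0, sent rp 0 → ok
Recompute each column's even parity and compare to cp:
  c0: data parity 1, sent cp 0 → mismatch
  c1: data parity 1, sent cp 1 → ok
  c2: data parity 0, sent cp 0 → ok
Exactly one row (r1) and one column (c0) fail → the flipped bit is at their intersection.

row 1, column 0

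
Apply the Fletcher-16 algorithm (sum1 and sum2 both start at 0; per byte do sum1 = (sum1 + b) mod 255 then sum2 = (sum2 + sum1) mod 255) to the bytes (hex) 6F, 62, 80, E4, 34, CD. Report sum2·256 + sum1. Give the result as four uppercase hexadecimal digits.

6F39

Running sums (mod 255):
  after byte 0 (6F): sum1=111, sum2=111
  after byte 1 (62): sum1=209, sum2=65
  after byte 2 (80): sum1=82, sum2=147
  after byte 3 (E4): sum1=55, sum2=202
  after byte 4 (34): sum1=107, sum2=54
  after byte 5 (CD): sum1=57, sum2=111
Checksum = sum2·256 + sum1 = 111·256 + 57 = 28473 = 0x6F39.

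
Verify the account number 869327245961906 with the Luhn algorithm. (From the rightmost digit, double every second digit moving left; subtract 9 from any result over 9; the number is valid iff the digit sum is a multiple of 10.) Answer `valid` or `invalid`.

From the right, keep odd positions and double even positions (subtract 9 from any doubled value over 9):
  doubled (positions 2,4,...): 0 2 9 8 5 6 3 → sum 33
  kept (positions 1,3,...): 6 9 6 5 2 2 9 8 → sum 47
Total = 80.
80 mod 10 = 0, so the number is valid.

valid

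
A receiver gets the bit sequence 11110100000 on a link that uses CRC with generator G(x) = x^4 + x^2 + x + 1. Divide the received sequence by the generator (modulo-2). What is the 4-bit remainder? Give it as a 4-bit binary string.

Modulo-2 division of 11110100000 by 10111:
  pos 0: 11110 XOR 10111 = 01001
  pos 1: 10011 XOR 10111 = 00100
  pos 3: 10000 XOR 10111 = 00111
  pos 5: 11100 XOR 10111 = 01011
  pos 6: 10110 XOR 10111 = 00001
Remainder = 0001 (nonzero — an error is detected).

0001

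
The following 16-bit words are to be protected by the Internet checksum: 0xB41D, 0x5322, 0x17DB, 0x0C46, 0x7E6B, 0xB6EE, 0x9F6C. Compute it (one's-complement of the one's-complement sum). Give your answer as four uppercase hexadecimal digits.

One's-complement addition (fold any carry out of bit 15 back into bit 0):
  0xB41D + 0x5322 = 0x1073F → wrap carry → 0x0740
  0x0740 + 0x17DB = 0x01F1B
  0x1F1B + 0x0C46 = 0x02B61
  0x2B61 + 0x7E6B = 0x0A9CC
  0xA9CC + 0xB6EE = 0x160BA → wrap carry → 0x60BB
  0x60BB + 0x9F6C = 0x10027 → wrap carry → 0x0028
One's-complement sum = 0x0028.
Checksum = ~0x0028 & 0xFFFF = 0xFFD7.

FFD7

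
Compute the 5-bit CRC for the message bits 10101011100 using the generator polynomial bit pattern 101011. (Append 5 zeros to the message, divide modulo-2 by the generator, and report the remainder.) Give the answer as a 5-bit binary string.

Append 5 zeros: 1010101110000000. Divide by 101011 (XOR where the leading bit is 1):
  pos 0: 101010 XOR 101011 = 000001
  pos 5: 111100 XOR 101011 = 010111
  pos 6: 101110 XOR 101011 = 000101
  pos 9: 101000 XOR 101011 = 000011
Remainder (last 5 bits) = 00110. This is the CRC / FCS.

00110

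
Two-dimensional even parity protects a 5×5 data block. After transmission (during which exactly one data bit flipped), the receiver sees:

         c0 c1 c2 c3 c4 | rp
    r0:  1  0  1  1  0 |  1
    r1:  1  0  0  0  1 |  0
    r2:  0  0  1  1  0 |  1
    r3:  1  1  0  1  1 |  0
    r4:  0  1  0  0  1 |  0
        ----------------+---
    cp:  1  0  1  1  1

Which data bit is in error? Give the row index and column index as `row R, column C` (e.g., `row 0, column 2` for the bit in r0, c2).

row 2, column 2

Recompute each row's even parity and compare to rp:
  r0: data parity 1, sent rp 1 → ok
  r1: data parity 0, sent rp 0 → ok
  r2: data parity 0, sent rp 1 → mismatch
  r3: data parity 0, sent rp 0 → ok
  r4: data parity 0, sent rp 0 → ok
Recompute each column's even parity and compare to cp:
  c0: data parity 1, sent cp 1 → ok
  c1: data parity 0, sent cp 0 → ok
  c2: data parity 0, sent cp 1 → mismatch
  c3: data parity 1, sent cp 1 → ok
  c4: data parity 1, sent cp 1 → ok
Exactly one row (r2) and one column (c2) fail → the flipped bit is at their intersection.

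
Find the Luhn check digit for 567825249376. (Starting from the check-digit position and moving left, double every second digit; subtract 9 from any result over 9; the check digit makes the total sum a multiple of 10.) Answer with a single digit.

Partial digits right→left: 6 7 3 9 4 2 5 2 8 7 6 5
Double every second digit counting from the check-digit position (so the 1st, 3rd, 5th, ... of the partial from the right).
  doubled (with −9 where >9): 3 6 8 1 7 3 → sum 28
  kept as-is: 7 9 2 2 7 5 → sum 32
Total = 28 + 32 = 60.
Check digit = (10 − (60 mod 10)) mod 10 = 0.

0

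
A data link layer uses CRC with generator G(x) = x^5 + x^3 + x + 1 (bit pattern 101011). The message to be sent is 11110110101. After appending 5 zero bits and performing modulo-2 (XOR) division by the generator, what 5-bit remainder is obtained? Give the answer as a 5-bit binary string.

Append 5 zeros: 1111011010100000. Divide by 101011 (XOR where the leading bit is 1):
  pos 0: 111101 XOR 101011 = 010110
  pos 1: 101101 XOR 101011 = 000110
  pos 4: 110010 XOR 101011 = 011001
  pos 5: 110011 XOR 101011 = 011000
  pos 6: 110000 XOR 101011 = 011011
  pos 7: 110110 XOR 101011 = 011101
  pos 8: 111010 XOR 101011 = 010001
  pos 9: 100010 XOR 101011 = 001001
Remainder (last 5 bits) = 10010. This is the CRC / FCS.

10010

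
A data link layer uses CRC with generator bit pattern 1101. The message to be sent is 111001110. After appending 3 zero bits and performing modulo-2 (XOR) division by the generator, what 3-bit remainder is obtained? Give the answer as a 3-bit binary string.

100

Append 3 zeros: 111001110000. Divide by 1101 (XOR where the leading bit is 1):
  pos 0: 1110 XOR 1101 = 0011
  pos 2: 1101 XOR 1101 = 0000
  pos 6: 1100 XOR 1101 = 0001
Remainder (last 3 bits) = 100. This is the CRC / FCS.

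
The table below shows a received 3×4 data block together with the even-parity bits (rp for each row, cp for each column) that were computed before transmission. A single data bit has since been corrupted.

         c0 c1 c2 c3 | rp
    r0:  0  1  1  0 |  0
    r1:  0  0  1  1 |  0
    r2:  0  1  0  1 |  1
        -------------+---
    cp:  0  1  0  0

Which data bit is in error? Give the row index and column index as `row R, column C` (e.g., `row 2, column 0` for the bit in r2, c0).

Recompute each row's even parity and compare to rp:
  r0: data parity 0, sent rp 0 → ok
  r1: data parity 0, sent rp 0 → ok
  r2: data parity 0, sent rp 1 → mismatch
Recompute each column's even parity and compare to cp:
  c0: data parity 0, sent cp 0 → ok
  c1: data parity 0, sent cp 1 → mismatch
  c2: data parity 0, sent cp 0 → ok
  c3: data parity 0, sent cp 0 → ok
Exactly one row (r2) and one column (c1) fail → the flipped bit is at their intersection.

row 2, column 1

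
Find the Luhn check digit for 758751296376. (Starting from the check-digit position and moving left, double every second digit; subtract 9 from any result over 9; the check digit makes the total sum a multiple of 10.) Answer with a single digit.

9

Partial digits right→left: 6 7 3 6 9 2 1 5 7 8 5 7
Double every second digit counting from the check-digit position (so the 1st, 3rd, 5th, ... of the partial from the right).
  doubled (with −9 where >9): 3 6 9 2 5 1 → sum 26
  kept as-is: 7 6 2 5 8 7 → sum 35
Total = 26 + 35 = 61.
Check digit = (10 − (61 mod 10)) mod 10 = 9.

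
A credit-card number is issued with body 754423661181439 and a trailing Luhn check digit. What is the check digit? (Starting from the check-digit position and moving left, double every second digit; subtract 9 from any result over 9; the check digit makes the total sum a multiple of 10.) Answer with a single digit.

1

Partial digits right→left: 9 3 4 1 8 1 1 6 6 3 2 4 4 5 7
Double every second digit counting from the check-digit position (so the 1st, 3rd, 5th, ... of the partial from the right).
  doubled (with −9 where >9): 9 8 7 2 3 4 8 5 → sum 46
  kept as-is: 3 1 1 6 3 4 5 → sum 23
Total = 46 + 23 = 69.
Check digit = (10 − (69 mod 10)) mod 10 = 1.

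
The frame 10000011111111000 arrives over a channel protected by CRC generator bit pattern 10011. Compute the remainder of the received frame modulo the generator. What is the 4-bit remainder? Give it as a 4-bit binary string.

0000

Modulo-2 division of 10000011111111000 by 10011:
  pos 0: 10000 XOR 10011 = 00011
  pos 3: 11011 XOR 10011 = 01000
  pos 4: 10001 XOR 10011 = 00010
  pos 7: 10111 XOR 10011 = 00100
  pos 9: 10011 XOR 10011 = 00000
Remainder = 0000 (zero — the frame passes the CRC check).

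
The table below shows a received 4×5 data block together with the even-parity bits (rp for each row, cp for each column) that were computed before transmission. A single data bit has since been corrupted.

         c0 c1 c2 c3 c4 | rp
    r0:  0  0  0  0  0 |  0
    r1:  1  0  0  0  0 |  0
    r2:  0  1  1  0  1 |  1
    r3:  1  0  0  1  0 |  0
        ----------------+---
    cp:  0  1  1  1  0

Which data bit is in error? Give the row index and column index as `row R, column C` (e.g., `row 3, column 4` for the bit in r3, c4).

Recompute each row's even parity and compare to rp:
  r0: data parity 0, sent rp 0 → ok
  r1: data parity 1, sent rp 0 → mismatch
  r2: data parity 1, sent rp 1 → ok
  r3: data parity 0, sent rp 0 → ok
Recompute each column's even parity and compare to cp:
  c0: data parity 0, sent cp 0 → ok
  c1: data parity 1, sent cp 1 → ok
  c2: data parity 1, sent cp 1 → ok
  c3: data parity 1, sent cp 1 → ok
  c4: data parity 1, sent cp 0 → mismatch
Exactly one row (r1) and one column (c4) fail → the flipped bit is at their intersection.

row 1, column 4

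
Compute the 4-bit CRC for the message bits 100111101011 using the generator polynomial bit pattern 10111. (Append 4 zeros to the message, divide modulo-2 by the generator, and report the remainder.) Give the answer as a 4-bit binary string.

1111

Append 4 zeros: 1001111010110000. Divide by 10111 (XOR where the leading bit is 1):
  pos 0: 10011 XOR 10111 = 00100
  pos 2: 10011 XOR 10111 = 00100
  pos 4: 10001 XOR 10111 = 00110
  pos 6: 11001 XOR 10111 = 01110
  pos 7: 11101 XOR 10111 = 01010
  pos 8: 10100 XOR 10111 = 00011
  pos 11: 11000 XOR 10111 = 01111
Remainder (last 4 bits) = 1111. This is the CRC / FCS.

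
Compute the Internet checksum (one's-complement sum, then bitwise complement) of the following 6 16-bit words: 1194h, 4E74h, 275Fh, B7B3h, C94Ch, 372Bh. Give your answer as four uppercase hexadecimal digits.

C06C

One's-complement addition (fold any carry out of bit 15 back into bit 0):
  0x1194 + 0x4E74 = 0x06008
  0x6008 + 0x275F = 0x08767
  0x8767 + 0xB7B3 = 0x13F1A → wrap carry → 0x3F1B
  0x3F1B + 0xC94C = 0x10867 → wrap carry → 0x0868
  0x0868 + 0x372B = 0x03F93
One's-complement sum = 0x3F93.
Checksum = ~0x3F93 & 0xFFFF = 0xC06C.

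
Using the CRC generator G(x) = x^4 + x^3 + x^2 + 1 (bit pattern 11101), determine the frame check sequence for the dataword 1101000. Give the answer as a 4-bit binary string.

1101

Append 4 zeros: 11010000000. Divide by 11101 (XOR where the leading bit is 1):
  pos 0: 11010 XOR 11101 = 00111
  pos 2: 11100 XOR 11101 = 00001
  pos 6: 10000 XOR 11101 = 01101
Remainder (last 4 bits) = 1101. This is the CRC / FCS.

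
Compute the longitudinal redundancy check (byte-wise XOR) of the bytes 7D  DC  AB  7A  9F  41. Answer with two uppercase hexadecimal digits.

AE

XOR the bytes together:
  start with 0x7D
  0x7D ⊕ 0xDC = 0xA1
  0xA1 ⊕ 0xAB = 0x0A
  0x0A ⊕ 0x7A = 0x70
  0x70 ⊕ 0x9F = 0xEF
  0xEF ⊕ 0x41 = 0xAE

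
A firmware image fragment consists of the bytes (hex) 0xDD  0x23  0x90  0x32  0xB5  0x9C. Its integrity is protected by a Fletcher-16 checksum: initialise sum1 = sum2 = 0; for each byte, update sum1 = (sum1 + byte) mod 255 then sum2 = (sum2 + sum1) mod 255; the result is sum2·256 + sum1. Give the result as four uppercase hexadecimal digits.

Running sums (mod 255):
  after byte 0 (0xDD): sum1=221, sum2=221
  after byte 1 (0x23): sum1=1, sum2=222
  after byte 2 (0x90): sum1=145, sum2=112
  after byte 3 (0x32): sum1=195, sum2=52
  after byte 4 (0xB5): sum1=121, sum2=173
  after byte 5 (0x9C): sum1=22, sum2=195
Checksum = sum2·256 + sum1 = 195·256 + 22 = 49942 = 0xC316.

C316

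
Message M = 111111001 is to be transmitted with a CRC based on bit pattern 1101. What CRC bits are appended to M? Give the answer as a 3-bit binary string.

Append 3 zeros: 111111001000. Divide by 1101 (XOR where the leading bit is 1):
  pos 0: 1111 XOR 1101 = 0010
  pos 2: 1011 XOR 1101 = 0110
  pos 3: 1100 XOR 1101 = 0001
  pos 6: 1010 XOR 1101 = 0111
  pos 7: 1110 XOR 1101 = 0011
Remainder (last 3 bits) = 110. This is the CRC / FCS.

110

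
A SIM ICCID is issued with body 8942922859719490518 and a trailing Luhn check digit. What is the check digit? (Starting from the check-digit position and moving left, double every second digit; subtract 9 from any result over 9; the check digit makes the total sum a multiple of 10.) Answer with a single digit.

4

Partial digits right→left: 8 1 5 0 9 4 9 1 7 9 5 8 2 2 9 2 4 9 8
Double every second digit counting from the check-digit position (so the 1st, 3rd, 5th, ... of the partial from the right).
  doubled (with −9 where >9): 7 1 9 9 5 1 4 9 8 7 → sum 60
  kept as-is: 1 0 4 1 9 8 2 2 9 → sum 36
Total = 60 + 36 = 96.
Check digit = (10 − (96 mod 10)) mod 10 = 4.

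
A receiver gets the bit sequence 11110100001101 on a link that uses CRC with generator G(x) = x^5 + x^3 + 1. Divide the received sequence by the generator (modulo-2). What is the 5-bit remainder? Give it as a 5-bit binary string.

00000

Modulo-2 division of 11110100001101 by 101001:
  pos 0: 111101 XOR 101001 = 010100
  pos 1: 101000 XOR 101001 = 000001
  pos 6: 100011 XOR 101001 = 001010
  pos 8: 101001 XOR 101001 = 000000
Remainder = 00000 (zero — the frame passes the CRC check).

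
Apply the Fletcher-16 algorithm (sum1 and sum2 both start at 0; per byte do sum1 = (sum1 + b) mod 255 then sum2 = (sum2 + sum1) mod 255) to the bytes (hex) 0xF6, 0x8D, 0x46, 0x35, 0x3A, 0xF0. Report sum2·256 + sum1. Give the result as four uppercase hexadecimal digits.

Running sums (mod 255):
  after byte 0 (0xF6): sum1=246, sum2=246
  after byte 1 (0x8D): sum1=132, sum2=123
  after byte 2 (0x46): sum1=202, sum2=70
  after byte 3 (0x35): sum1=0, sum2=70
  after byte 4 (0x3A): sum1=58, sum2=128
  after byte 5 (0xF0): sum1=43, sum2=171
Checksum = sum2·256 + sum1 = 171·256 + 43 = 43819 = 0xAB2B.

AB2B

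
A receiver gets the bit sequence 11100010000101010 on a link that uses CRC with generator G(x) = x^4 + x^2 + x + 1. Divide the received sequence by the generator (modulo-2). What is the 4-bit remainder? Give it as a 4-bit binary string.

Modulo-2 division of 11100010000101010 by 10111:
  pos 0: 11100 XOR 10111 = 01011
  pos 1: 10110 XOR 10111 = 00001
  pos 5: 11000 XOR 10111 = 01111
  pos 6: 11110 XOR 10111 = 01001
  pos 7: 10011 XOR 10111 = 00100
  pos 9: 10001 XOR 10111 = 00110
  pos 11: 11001 XOR 10111 = 01110
  pos 12: 11100 XOR 10111 = 01011
Remainder = 1011 (nonzero — an error is detected).

1011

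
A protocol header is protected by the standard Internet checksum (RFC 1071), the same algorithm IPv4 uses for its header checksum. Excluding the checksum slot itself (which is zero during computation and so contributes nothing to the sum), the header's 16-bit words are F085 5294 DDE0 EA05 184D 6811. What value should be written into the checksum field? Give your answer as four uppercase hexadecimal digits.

74A0

One's-complement addition (fold any carry out of bit 15 back into bit 0):
  0xF085 + 0x5294 = 0x14319 → wrap carry → 0x431A
  0x431A + 0xDDE0 = 0x120FA → wrap carry → 0x20FB
  0x20FB + 0xEA05 = 0x10B00 → wrap carry → 0x0B01
  0x0B01 + 0x184D = 0x0234E
  0x234E + 0x6811 = 0x08B5F
One's-complement sum = 0x8B5F.
Checksum = ~0x8B5F & 0xFFFF = 0x74A0.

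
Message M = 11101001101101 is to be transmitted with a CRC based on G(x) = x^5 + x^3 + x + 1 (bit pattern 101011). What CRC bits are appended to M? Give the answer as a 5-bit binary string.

Append 5 zeros: 1110100110110100000. Divide by 101011 (XOR where the leading bit is 1):
  pos 0: 111010 XOR 101011 = 010001
  pos 1: 100010 XOR 101011 = 001001
  pos 3: 100111 XOR 101011 = 001100
  pos 5: 110001 XOR 101011 = 011010
  pos 6: 110101 XOR 101011 = 011110
  pos 7: 111100 XOR 101011 = 010111
  pos 8: 101111 XOR 101011 = 000100
  pos 11: 100000 XOR 101011 = 001011
  pos 13: 101100 XOR 101011 = 000111
Remainder (last 5 bits) = 00111. This is the CRC / FCS.

00111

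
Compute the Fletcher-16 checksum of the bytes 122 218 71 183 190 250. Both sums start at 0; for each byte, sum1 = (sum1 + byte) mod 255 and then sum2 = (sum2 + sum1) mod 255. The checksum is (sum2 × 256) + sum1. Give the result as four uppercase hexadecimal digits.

Running sums (mod 255):
  after byte 0 (122): sum1=122, sum2=122
  after byte 1 (218): sum1=85, sum2=207
  after byte 2 (71): sum1=156, sum2=108
  after byte 3 (183): sum1=84, sum2=192
  after byte 4 (190): sum1=19, sum2=211
  after byte 5 (250): sum1=14, sum2=225
Checksum = sum2·256 + sum1 = 225·256 + 14 = 57614 = 0xE10E.

E10E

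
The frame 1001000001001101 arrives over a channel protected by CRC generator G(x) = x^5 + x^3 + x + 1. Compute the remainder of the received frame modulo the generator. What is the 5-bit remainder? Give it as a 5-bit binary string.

00000

Modulo-2 division of 1001000001001101 by 101011:
  pos 0: 100100 XOR 101011 = 001111
  pos 2: 111100 XOR 101011 = 010111
  pos 3: 101110 XOR 101011 = 000101
  pos 6: 101100 XOR 101011 = 000111
  pos 9: 111110 XOR 101011 = 010101
  pos 10: 101011 XOR 101011 = 000000
Remainder = 00000 (zero — the frame passes the CRC check).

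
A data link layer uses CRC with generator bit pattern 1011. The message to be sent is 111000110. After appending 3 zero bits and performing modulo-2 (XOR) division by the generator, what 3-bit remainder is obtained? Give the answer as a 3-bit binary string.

Append 3 zeros: 111000110000. Divide by 1011 (XOR where the leading bit is 1):
  pos 0: 1110 XOR 1011 = 0101
  pos 1: 1010 XOR 1011 = 0001
  pos 4: 1011 XOR 1011 = 0000
Remainder (last 3 bits) = 000. This is the CRC / FCS.

000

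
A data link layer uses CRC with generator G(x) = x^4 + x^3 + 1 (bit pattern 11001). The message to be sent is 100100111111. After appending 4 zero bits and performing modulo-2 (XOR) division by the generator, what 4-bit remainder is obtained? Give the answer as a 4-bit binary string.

Append 4 zeros: 1001001111110000. Divide by 11001 (XOR where the leading bit is 1):
  pos 0: 10010 XOR 11001 = 01011
  pos 1: 10110 XOR 11001 = 01111
  pos 2: 11111 XOR 11001 = 00110
  pos 4: 11011 XOR 11001 = 00010
  pos 7: 10111 XOR 11001 = 01110
  pos 8: 11100 XOR 11001 = 00101
  pos 10: 10100 XOR 11001 = 01101
  pos 11: 11010 XOR 11001 = 00011
Remainder (last 4 bits) = 0011. This is the CRC / FCS.

0011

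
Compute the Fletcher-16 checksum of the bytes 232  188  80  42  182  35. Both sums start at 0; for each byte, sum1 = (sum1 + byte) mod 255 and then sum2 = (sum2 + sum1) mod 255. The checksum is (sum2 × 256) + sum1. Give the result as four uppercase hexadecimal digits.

Running sums (mod 255):
  after byte 0 (232): sum1=232, sum2=232
  after byte 1 (188): sum1=165, sum2=142
  after byte 2 (80): sum1=245, sum2=132
  after byte 3 (42): sum1=32, sum2=164
  after byte 4 (182): sum1=214, sum2=123
  after byte 5 (35): sum1=249, sum2=117
Checksum = sum2·256 + sum1 = 117·256 + 249 = 30201 = 0x75F9.

75F9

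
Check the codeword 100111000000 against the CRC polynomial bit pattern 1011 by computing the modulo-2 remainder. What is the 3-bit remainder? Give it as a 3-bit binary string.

000

Modulo-2 division of 100111000000 by 1011:
  pos 0: 1001 XOR 1011 = 0010
  pos 2: 1011 XOR 1011 = 0000
Remainder = 000 (zero — the frame passes the CRC check).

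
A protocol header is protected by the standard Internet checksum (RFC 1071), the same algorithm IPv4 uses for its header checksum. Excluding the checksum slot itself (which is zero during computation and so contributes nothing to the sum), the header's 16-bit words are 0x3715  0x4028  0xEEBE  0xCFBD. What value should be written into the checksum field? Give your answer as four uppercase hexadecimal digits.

One's-complement addition (fold any carry out of bit 15 back into bit 0):
  0x3715 + 0x4028 = 0x0773D
  0x773D + 0xEEBE = 0x165FB → wrap carry → 0x65FC
  0x65FC + 0xCFBD = 0x135B9 → wrap carry → 0x35BA
One's-complement sum = 0x35BA.
Checksum = ~0x35BA & 0xFFFF = 0xCA45.

CA45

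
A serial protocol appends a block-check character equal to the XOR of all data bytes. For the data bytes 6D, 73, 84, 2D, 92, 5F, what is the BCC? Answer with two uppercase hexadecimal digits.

XOR the bytes together:
  start with 0x6D
  0x6D ⊕ 0x73 = 0x1E
  0x1E ⊕ 0x84 = 0x9A
  0x9A ⊕ 0x2D = 0xB7
  0xB7 ⊕ 0x92 = 0x25
  0x25 ⊕ 0x5F = 0x7A

7A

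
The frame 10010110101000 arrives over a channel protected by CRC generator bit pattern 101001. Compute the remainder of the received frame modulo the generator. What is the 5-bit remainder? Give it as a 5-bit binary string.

10000

Modulo-2 division of 10010110101000 by 101001:
  pos 0: 100101 XOR 101001 = 001100
  pos 2: 110010 XOR 101001 = 011011
  pos 3: 110111 XOR 101001 = 011110
  pos 4: 111100 XOR 101001 = 010101
  pos 5: 101011 XOR 101001 = 000010
Remainder = 10000 (nonzero — an error is detected).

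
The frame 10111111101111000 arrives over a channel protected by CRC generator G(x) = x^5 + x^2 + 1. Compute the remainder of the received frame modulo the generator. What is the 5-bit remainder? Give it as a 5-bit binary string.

Modulo-2 division of 10111111101111000 by 100101:
  pos 0: 101111 XOR 100101 = 001010
  pos 2: 101011 XOR 100101 = 001110
  pos 4: 111010 XOR 100101 = 011111
  pos 5: 111111 XOR 100101 = 011010
  pos 6: 110101 XOR 100101 = 010000
  pos 7: 100001 XOR 100101 = 000100
  pos 10: 100100 XOR 100101 = 000001
Remainder = 00010 (nonzero — an error is detected).

00010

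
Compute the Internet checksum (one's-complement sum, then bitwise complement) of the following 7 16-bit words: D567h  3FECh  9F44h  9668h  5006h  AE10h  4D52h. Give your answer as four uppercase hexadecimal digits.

One's-complement addition (fold any carry out of bit 15 back into bit 0):
  0xD567 + 0x3FEC = 0x11553 → wrap carry → 0x1554
  0x1554 + 0x9F44 = 0x0B498
  0xB498 + 0x9668 = 0x14B00 → wrap carry → 0x4B01
  0x4B01 + 0x5006 = 0x09B07
  0x9B07 + 0xAE10 = 0x14917 → wrap carry → 0x4918
  0x4918 + 0x4D52 = 0x0966A
One's-complement sum = 0x966A.
Checksum = ~0x966A & 0xFFFF = 0x6995.

6995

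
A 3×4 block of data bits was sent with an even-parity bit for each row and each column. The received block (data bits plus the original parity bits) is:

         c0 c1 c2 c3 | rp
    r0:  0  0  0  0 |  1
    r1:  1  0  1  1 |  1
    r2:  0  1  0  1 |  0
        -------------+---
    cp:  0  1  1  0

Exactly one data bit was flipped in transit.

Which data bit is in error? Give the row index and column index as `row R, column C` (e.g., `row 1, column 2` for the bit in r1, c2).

Recompute each row's even parity and compare to rp:
  r0: data parity 0, sent rp 1 → mismatch
  r1: data parity 1, sent rp 1 → ok
  r2: data parity 0, sent rp 0 → ok
Recompute each column's even parity and compare to cp:
  c0: data parity 1, sent cp 0 → mismatch
  c1: data parity 1, sent cp 1 → ok
  c2: data parity 1, sent cp 1 → ok
  c3: data parity 0, sent cp 0 → ok
Exactly one row (r0) and one column (c0) fail → the flipped bit is at their intersection.

row 0, column 0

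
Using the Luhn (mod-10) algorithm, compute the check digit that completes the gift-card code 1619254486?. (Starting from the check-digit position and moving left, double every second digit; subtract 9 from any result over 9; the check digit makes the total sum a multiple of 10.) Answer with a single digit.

0

Partial digits right→left: 6 8 4 4 5 2 9 1 6 1
Double every second digit counting from the check-digit position (so the 1st, 3rd, 5th, ... of the partial from the right).
  doubled (with −9 where >9): 3 8 1 9 3 → sum 24
  kept as-is: 8 4 2 1 1 → sum 16
Total = 24 + 16 = 40.
Check digit = (10 − (40 mod 10)) mod 10 = 0.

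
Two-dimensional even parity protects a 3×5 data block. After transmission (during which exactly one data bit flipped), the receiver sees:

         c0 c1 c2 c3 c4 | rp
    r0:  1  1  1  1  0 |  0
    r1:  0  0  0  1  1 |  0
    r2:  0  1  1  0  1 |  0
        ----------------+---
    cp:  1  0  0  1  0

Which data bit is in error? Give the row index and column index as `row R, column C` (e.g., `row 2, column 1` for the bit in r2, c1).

row 2, column 3

Recompute each row's even parity and compare to rp:
  r0: data parity 0, sent rp 0 → ok
  r1: data parity 0, sent rp 0 → ok
  r2: data parity 1, sent rp 0 → mismatch
Recompute each column's even parity and compare to cp:
  c0: data parity 1, sent cp 1 → ok
  c1: data parity 0, sent cp 0 → ok
  c2: data parity 0, sent cp 0 → ok
  c3: data parity 0, sent cp 1 → mismatch
  c4: data parity 0, sent cp 0 → ok
Exactly one row (r2) and one column (c3) fail → the flipped bit is at their intersection.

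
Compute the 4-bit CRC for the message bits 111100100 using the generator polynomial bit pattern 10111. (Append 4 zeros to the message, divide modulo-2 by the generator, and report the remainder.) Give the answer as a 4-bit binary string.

1110

Append 4 zeros: 1111001000000. Divide by 10111 (XOR where the leading bit is 1):
  pos 0: 11110 XOR 10111 = 01001
  pos 1: 10010 XOR 10111 = 00101
  pos 3: 10110 XOR 10111 = 00001
  pos 7: 10000 XOR 10111 = 00111
Remainder (last 4 bits) = 1110. This is the CRC / FCS.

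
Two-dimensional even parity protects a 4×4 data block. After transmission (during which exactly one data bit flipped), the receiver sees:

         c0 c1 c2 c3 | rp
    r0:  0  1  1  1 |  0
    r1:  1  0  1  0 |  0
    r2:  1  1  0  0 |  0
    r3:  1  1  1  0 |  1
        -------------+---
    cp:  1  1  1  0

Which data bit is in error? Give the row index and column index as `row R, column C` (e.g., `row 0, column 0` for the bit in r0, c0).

row 0, column 3

Recompute each row's even parity and compare to rp:
  r0: data parity 1, sent rp 0 → mismatch
  r1: data parity 0, sent rp 0 → ok
  r2: data parity 0, sent rp 0 → ok
  r3: data parity 1, sent rp 1 → ok
Recompute each column's even parity and compare to cp:
  c0: data parity 1, sent cp 1 → ok
  c1: data parity 1, sent cp 1 → ok
  c2: data parity 1, sent cp 1 → ok
  c3: data parity 1, sent cp 0 → mismatch
Exactly one row (r0) and one column (c3) fail → the flipped bit is at their intersection.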